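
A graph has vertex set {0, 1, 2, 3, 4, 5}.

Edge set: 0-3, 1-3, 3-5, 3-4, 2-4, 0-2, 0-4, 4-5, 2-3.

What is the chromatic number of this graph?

0, 2, 3, 4 are mutually adjacent (a clique of size 4), so at least 4 colors are needed.
4 colors suffice: 0=yellow, 1=blue, 2=green, 3=red, 4=blue, 5=green. No two adjacent vertices share a color.

4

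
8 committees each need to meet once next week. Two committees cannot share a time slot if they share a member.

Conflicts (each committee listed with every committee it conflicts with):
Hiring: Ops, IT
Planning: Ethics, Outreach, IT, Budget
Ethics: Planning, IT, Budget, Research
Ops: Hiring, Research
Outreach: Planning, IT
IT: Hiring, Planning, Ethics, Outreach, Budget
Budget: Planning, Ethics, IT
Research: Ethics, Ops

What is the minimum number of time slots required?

4

Planning, Ethics, IT, Budget are mutually in conflict, so at least 4 time slots are needed.
4 time slots suffice: Hiring=3, Planning=2, Ethics=3, Ops=2, Outreach=3, IT=1, Budget=4, Research=1. Every pair that conflicts lands in different time slots.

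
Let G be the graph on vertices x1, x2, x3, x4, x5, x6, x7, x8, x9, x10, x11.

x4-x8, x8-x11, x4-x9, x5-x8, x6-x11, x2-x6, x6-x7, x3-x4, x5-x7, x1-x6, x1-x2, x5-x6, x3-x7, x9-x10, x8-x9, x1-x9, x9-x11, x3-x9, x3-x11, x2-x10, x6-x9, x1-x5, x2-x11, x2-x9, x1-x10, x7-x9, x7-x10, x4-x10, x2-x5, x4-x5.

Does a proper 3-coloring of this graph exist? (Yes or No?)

No

x1, x2, x5, x6 form a clique, so at least 4 colors are needed.
So 3 colors are not enough.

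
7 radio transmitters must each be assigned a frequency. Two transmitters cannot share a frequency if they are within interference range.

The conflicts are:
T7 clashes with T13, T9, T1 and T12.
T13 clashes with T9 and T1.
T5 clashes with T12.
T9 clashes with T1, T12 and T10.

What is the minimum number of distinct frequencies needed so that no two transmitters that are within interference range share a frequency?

4

T7, T13, T9, T1 pairwise conflict, so at least 4 frequencies are needed.
A valid assignment using 4 frequencies: T7=2, T13=4, T5=1, T9=1, T1=3, T12=3, T10=2. Each listed conflict is separated.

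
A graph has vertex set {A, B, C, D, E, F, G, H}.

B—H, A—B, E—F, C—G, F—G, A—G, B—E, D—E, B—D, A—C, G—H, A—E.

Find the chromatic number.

3

A, C, G form a triangle, so at least 3 colors are needed.
One proper 3-coloring: A=3, B=2, C=2, D=3, E=1, F=2, G=1, H=3. Every edge joins two different colors.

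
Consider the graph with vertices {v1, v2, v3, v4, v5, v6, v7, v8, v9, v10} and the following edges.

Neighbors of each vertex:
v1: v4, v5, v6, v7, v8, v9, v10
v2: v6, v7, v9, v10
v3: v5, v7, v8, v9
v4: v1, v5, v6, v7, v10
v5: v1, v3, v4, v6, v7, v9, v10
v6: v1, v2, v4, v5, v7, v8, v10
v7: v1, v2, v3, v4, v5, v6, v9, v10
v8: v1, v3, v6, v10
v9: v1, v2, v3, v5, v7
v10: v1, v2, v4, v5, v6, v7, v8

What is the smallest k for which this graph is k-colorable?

v1, v4, v5, v6, v7, v10 are pairwise adjacent (a clique of size 6), so at least 6 colors are needed.
One proper 6-coloring: v1=5, v2=2, v3=4, v4=6, v5=2, v6=4, v7=1, v8=1, v9=3, v10=3. Each edge has distinct colors on its endpoints.

6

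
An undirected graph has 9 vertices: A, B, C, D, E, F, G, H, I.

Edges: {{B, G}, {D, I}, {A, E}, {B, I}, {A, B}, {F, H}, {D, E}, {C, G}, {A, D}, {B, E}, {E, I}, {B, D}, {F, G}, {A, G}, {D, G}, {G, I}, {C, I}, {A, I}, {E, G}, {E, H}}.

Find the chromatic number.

A, B, D, E, G, I form a clique, so at least 6 colors are needed.
6 colors suffice: color 1 → {G, H}; color 2 → {F, I}; color 3 → {C, E}; color 4 → {B}; color 5 → {A}; color 6 → {D}. No two adjacent vertices share a color.

6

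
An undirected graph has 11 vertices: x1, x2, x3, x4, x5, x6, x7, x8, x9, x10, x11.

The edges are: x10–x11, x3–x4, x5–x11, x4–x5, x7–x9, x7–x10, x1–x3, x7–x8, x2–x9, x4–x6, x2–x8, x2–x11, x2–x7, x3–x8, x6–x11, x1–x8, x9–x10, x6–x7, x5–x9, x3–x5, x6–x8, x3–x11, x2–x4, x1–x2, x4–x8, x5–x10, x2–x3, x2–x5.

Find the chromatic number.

4

x2, x3, x5, x11 form a clique, so at least 4 colors are needed.
4 colors suffice: x1=yellow, x2=red, x3=green, x4=yellow, x5=blue, x6=red, x7=green, x8=blue, x9=yellow, x10=red, x11=yellow. No two adjacent vertices share a color.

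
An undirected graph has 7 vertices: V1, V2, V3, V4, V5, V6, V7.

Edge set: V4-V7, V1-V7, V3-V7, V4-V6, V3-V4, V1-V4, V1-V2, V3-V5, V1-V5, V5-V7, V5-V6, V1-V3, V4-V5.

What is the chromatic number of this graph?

V1, V3, V4, V5, V7 form a clique, so at least 5 colors are needed.
5 colors suffice: color 1 → {V2, V4}; color 2 → {V1, V6}; color 3 → {V5}; color 4 → {V7}; color 5 → {V3}. Each edge has distinct colors on its endpoints.

5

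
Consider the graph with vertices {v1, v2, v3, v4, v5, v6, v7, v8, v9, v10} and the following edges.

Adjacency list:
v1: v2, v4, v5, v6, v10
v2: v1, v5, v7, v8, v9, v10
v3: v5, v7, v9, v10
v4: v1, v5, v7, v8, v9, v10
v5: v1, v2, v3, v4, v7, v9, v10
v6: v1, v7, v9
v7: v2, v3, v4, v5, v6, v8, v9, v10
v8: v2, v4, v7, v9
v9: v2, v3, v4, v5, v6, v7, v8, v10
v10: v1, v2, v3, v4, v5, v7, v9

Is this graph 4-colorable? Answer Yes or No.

v2, v5, v7, v9, v10 are pairwise adjacent (a clique of size 5), so at least 5 colors are needed.
So 4 colors are not enough.

No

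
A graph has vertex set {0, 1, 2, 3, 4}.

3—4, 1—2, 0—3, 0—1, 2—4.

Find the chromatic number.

3

The cycle 3-4-2-1-0-3 has odd length 5, so it cannot be 2-colored; at least 3 colors are needed.
3 colors suffice: color red → {2, 3}; color blue → {0, 4}; color green → {1}. Each edge has distinct colors on its endpoints.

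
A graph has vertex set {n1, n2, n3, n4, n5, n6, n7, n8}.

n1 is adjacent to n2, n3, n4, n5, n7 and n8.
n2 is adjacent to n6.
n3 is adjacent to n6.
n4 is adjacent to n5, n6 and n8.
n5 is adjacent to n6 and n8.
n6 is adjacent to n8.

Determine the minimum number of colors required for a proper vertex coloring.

n4, n5, n6, n8 form a clique, so at least 4 colors are needed.
4 colors suffice: color 1 → {n1, n6}; color 2 → {n2, n3, n5, n7}; color 3 → {n4}; color 4 → {n8}. No two adjacent vertices share a color.

4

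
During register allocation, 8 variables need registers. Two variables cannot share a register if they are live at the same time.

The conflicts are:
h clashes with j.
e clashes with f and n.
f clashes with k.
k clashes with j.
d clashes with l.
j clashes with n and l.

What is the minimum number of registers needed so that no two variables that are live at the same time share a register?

The cycle n-e-f-k-j-n has odd length 5, so it cannot be 2-colored; at least 3 registers are needed.
3 registers suffice: register 1 → {f, d, j}; register 2 → {h, e, k, l}; register 3 → {n}. Each listed conflict is separated.

3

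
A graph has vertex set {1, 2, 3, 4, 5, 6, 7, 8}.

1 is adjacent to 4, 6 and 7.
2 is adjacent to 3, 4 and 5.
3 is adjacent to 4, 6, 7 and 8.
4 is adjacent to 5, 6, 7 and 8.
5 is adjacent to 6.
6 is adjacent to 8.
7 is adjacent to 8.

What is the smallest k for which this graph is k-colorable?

3, 4, 6, 8 are pairwise adjacent (a clique of size 4), so at least 4 colors are needed.
A valid assignment using 4 colors: 1=green, 2=blue, 3=green, 4=red, 5=green, 6=blue, 7=blue, 8=yellow. No two adjacent vertices share a color.

4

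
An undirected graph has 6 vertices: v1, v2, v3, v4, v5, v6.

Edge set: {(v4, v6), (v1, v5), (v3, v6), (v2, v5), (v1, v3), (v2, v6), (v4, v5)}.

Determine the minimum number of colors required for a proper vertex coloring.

3

The cycle v5-v1-v3-v6-v2-v5 has odd length 5, so it cannot be 2-colored; at least 3 colors are needed.
3 colors suffice: color 1 → {v5, v6}; color 2 → {v2, v3, v4}; color 3 → {v1}. Every edge joins two different colors.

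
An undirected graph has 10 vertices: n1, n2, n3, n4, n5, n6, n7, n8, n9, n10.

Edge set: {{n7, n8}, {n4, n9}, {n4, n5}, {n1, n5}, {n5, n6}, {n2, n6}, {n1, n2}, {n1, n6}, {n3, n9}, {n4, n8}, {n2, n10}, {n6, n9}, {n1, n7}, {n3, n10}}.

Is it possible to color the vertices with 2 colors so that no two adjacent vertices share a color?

No

n1, n5, n6 are mutually adjacent, so at least 3 colors are needed.
So 2 colors are not enough.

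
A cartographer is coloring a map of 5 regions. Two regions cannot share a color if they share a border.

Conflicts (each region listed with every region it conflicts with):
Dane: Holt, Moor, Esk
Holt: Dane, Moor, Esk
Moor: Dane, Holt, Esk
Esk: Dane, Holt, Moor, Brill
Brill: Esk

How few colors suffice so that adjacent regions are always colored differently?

Dane, Holt, Moor, Esk all conflict with each other, so at least 4 colors are needed.
One proper 4-coloring: Dane=2, Holt=3, Moor=4, Esk=1, Brill=2. Each listed conflict is separated.

4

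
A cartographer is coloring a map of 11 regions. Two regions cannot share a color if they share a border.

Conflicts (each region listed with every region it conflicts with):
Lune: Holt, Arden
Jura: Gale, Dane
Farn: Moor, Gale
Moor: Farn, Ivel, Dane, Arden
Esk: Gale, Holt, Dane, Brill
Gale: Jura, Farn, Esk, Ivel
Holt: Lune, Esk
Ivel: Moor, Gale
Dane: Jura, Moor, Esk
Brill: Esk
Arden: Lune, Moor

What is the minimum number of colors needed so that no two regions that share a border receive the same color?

3

The cycle Dane-Moor-Farn-Gale-Jura-Dane has odd length 5, so it cannot be 2-colored; at least 3 colors are needed.
A valid assignment using 3 colors: Lune=1, Jura=1, Farn=3, Moor=1, Esk=1, Gale=2, Holt=2, Ivel=3, Dane=2, Brill=2, Arden=2. Every pair that conflicts lands in different colors.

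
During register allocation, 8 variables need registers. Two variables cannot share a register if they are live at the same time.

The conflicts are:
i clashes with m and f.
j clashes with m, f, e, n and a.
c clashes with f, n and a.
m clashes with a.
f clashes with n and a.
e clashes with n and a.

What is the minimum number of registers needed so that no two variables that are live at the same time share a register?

3

j, f, a are mutually in conflict, so at least 3 registers are needed.
3 registers suffice: register 1 → {m, f, e}; register 2 → {i, j, c}; register 3 → {n, a}. Every pair that conflicts lands in different registers.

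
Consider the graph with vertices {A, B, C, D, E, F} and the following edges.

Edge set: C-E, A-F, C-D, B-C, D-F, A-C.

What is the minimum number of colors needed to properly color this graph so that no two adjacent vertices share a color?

A and F are adjacent, so at least 2 colors are needed.
2 colors suffice: color 1 → {C, F}; color 2 → {A, B, D, E}. Each edge has distinct colors on its endpoints.

2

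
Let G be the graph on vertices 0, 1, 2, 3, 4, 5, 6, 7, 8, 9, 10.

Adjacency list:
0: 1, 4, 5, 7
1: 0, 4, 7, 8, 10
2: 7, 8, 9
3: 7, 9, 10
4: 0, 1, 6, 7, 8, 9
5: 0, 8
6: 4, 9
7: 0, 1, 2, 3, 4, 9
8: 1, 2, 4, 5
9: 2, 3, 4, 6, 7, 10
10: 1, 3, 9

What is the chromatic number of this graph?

4

0, 1, 4, 7 are pairwise adjacent (a clique of size 4), so at least 4 colors are needed.
4 colors suffice: color a → {1, 5, 9}; color b → {2, 4, 10}; color c → {6, 7, 8}; color d → {0, 3}. No two adjacent vertices share a color.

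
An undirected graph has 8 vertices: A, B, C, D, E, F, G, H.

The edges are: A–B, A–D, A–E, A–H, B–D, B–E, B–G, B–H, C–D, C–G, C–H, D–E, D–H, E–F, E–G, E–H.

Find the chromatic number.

A, B, D, E, H are pairwise adjacent (a clique of size 5), so at least 5 colors are needed.
One proper 5-coloring: A=5, B=2, C=1, D=3, E=1, F=2, G=3, H=4. No two adjacent vertices share a color.

5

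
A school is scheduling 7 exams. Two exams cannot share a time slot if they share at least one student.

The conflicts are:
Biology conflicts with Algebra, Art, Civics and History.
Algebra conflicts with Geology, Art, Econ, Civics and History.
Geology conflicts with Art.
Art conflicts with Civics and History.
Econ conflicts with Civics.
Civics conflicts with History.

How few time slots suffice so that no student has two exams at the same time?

Biology, Algebra, Art, Civics, History are mutually in conflict, so at least 5 time slots are needed.
5 time slots suffice: time slot 1 → {Algebra}; time slot 2 → {Geology, Civics}; time slot 3 → {Art, Econ}; time slot 4 → {History}; time slot 5 → {Biology}. Every pair that conflicts lands in different time slots.

5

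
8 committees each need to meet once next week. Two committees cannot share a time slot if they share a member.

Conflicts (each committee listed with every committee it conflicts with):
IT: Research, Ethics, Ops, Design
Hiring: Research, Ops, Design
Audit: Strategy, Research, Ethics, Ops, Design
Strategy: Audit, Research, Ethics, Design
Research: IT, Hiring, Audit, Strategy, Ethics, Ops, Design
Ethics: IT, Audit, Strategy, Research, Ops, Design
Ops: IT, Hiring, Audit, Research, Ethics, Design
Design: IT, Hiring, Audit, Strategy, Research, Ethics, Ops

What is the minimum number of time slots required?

5

Audit, Strategy, Research, Ethics, Design are mutually in conflict, so at least 5 time slots are needed.
5 time slots suffice: IT=5, Hiring=3, Audit=5, Strategy=4, Research=1, Ethics=3, Ops=4, Design=2. No two conflicting committees share a time slot.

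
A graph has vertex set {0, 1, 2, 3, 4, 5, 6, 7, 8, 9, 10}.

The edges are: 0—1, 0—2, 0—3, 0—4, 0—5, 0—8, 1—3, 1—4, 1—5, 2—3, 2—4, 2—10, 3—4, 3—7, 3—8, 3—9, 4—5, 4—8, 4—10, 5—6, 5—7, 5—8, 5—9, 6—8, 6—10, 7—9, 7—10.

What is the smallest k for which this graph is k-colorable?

0, 3, 4, 8 form a clique, so at least 4 colors are needed.
A valid assignment using 4 colors: 0=green, 1=yellow, 2=yellow, 3=blue, 4=red, 5=blue, 6=red, 7=red, 8=yellow, 9=green, 10=blue. No two adjacent vertices share a color.

4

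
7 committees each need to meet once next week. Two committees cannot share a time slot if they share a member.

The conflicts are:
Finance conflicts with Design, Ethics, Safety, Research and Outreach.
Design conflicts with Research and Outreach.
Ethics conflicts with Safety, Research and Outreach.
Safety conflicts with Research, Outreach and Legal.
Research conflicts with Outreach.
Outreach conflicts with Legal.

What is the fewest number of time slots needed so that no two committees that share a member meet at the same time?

5

Finance, Ethics, Safety, Research, Outreach pairwise conflict, so at least 5 time slots are needed.
Using 5 time slots: Finance=3, Design=4, Ethics=5, Safety=4, Research=2, Outreach=1, Legal=2. No two conflicting committees share a time slot.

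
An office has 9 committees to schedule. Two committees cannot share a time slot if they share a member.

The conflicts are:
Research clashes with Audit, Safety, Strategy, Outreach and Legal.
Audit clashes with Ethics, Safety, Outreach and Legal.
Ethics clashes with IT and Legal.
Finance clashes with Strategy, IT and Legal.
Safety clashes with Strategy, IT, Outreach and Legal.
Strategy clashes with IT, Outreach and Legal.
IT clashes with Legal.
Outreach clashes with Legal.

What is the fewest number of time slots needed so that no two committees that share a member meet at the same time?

Research, Safety, Strategy, Outreach, Legal all conflict with each other, so at least 5 time slots are needed.
5 time slots suffice: time slot 1 → {Legal}; time slot 2 → {Audit, Strategy}; time slot 3 → {Ethics, Finance, Safety}; time slot 4 → {Research, IT}; time slot 5 → {Outreach}. No two conflicting committees share a time slot.

5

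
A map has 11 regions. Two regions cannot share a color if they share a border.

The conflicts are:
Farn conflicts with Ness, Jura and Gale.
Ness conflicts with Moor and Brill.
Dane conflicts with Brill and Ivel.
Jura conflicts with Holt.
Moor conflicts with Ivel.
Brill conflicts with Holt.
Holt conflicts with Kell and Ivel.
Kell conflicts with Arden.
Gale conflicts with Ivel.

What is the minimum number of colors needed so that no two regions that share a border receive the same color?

The cycle Farn-Gale-Ivel-Holt-Jura-Farn has odd length 5, so it cannot be 2-colored; at least 3 colors are needed.
3 colors suffice: color 1 → {Farn, Brill, Kell, Ivel}; color 2 → {Ness, Dane, Holt, Gale, Arden}; color 3 → {Jura, Moor}. Every pair that conflicts lands in different colors.

3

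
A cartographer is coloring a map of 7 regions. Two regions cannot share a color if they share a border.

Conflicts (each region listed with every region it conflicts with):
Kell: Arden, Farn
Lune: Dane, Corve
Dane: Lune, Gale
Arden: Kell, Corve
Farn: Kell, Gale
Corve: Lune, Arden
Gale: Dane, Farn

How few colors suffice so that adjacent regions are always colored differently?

3

The cycle Gale-Dane-Lune-Corve-Arden-Kell-Farn-Gale has odd length 7, so it cannot be 2-colored; at least 3 colors are needed.
3 colors suffice: color 1 → {Dane, Farn, Corve}; color 2 → {Lune, Arden, Gale}; color 3 → {Kell}. Each listed conflict is separated.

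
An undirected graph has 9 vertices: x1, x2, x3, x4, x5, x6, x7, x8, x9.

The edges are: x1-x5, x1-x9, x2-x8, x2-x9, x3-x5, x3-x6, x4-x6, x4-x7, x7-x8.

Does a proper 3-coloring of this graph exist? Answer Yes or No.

Yes

The chromatic number is 3. The cycle x9-x1-x5-x3-x6-x4-x7-x8-x2-x9 has odd length 9, so it cannot be 2-colored; at least 3 colors are needed.
3 colors suffice: color 1 → {x5, x6, x7, x9}; color 2 → {x1, x2, x3, x4}; color 3 → {x8}.
That is already a proper 3-coloring.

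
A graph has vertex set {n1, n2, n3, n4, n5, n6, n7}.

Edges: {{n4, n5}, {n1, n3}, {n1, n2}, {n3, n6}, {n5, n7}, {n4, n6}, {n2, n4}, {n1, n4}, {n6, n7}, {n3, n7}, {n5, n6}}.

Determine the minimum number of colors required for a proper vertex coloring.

3

n3, n6, n7 are mutually adjacent, so at least 3 colors are needed.
3 colors suffice: color R → {n4, n7}; color B → {n1, n6}; color G → {n2, n3, n5}. No two adjacent vertices share a color.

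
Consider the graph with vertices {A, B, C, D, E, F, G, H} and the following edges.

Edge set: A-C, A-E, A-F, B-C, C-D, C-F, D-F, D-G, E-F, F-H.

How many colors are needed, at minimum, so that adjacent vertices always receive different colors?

3

A, E, F are mutually adjacent, so at least 3 colors are needed.
A valid assignment using 3 colors: A=green, B=red, C=blue, D=green, E=blue, F=red, G=red, H=blue. No two adjacent vertices share a color.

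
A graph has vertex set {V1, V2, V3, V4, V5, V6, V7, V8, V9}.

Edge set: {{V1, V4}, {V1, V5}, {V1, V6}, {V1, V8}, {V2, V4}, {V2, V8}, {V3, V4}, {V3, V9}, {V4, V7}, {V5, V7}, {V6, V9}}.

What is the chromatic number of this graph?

3

The cycle V1-V6-V9-V3-V4-V1 has odd length 5, so it cannot be 2-colored; at least 3 colors are needed.
3 colors suffice: color R → {V1, V2, V7, V9}; color B → {V4, V5, V6, V8}; color G → {V3}. Each edge has distinct colors on its endpoints.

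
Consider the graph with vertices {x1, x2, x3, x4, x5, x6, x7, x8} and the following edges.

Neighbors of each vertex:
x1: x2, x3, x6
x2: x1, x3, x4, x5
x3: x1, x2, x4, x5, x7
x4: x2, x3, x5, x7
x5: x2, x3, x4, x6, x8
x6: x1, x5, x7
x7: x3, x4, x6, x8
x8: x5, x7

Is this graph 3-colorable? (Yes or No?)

No

x2, x3, x4, x5 form a clique, so at least 4 colors are needed.
So 3 colors are not enough.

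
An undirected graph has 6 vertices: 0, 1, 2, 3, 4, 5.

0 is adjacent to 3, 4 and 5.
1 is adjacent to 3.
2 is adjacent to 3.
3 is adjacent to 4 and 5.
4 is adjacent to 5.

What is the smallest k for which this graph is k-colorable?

4

0, 3, 4, 5 form a clique, so at least 4 colors are needed.
A valid assignment using 4 colors: 0=c, 1=b, 2=b, 3=a, 4=d, 5=b. No two adjacent vertices share a color.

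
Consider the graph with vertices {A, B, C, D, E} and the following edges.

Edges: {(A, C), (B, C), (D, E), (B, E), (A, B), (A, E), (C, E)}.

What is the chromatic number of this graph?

4

A, B, C, E form a clique, so at least 4 colors are needed.
One proper 4-coloring: A=2, B=4, C=3, D=2, E=1. Every edge joins two different colors.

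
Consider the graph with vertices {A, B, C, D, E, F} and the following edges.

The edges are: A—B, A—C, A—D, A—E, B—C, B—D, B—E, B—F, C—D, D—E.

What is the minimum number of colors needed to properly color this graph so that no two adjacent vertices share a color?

A, B, D, E form a clique, so at least 4 colors are needed.
4 colors suffice: color 1 → {B}; color 2 → {A, F}; color 3 → {D}; color 4 → {C, E}. Each edge has distinct colors on its endpoints.

4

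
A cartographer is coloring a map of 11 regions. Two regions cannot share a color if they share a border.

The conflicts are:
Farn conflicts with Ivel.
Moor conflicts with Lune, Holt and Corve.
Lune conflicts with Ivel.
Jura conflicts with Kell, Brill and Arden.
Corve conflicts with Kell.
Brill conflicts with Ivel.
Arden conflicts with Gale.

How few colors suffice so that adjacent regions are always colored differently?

The cycle Brill-Ivel-Lune-Moor-Corve-Kell-Jura-Brill has odd length 7, so it cannot be 2-colored; at least 3 colors are needed.
3 colors suffice: color 1 → {Moor, Jura, Ivel, Gale}; color 2 → {Farn, Lune, Holt, Corve, Brill, Arden}; color 3 → {Kell}. No two conflicting regions share a color.

3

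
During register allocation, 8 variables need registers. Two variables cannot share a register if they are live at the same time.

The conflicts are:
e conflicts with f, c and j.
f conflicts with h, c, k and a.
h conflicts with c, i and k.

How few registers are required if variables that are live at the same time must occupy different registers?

3

f, h, k are mutually in conflict, so at least 3 registers are needed.
3 registers suffice: register 1 → {f, j, i}; register 2 → {e, h, a}; register 3 → {c, k}. No two conflicting variables share a register.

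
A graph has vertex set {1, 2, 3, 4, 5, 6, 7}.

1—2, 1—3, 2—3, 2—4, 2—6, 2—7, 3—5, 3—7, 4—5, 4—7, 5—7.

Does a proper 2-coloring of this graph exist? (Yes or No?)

2, 3, 7 are mutually adjacent, so at least 3 colors are needed.
So 2 colors are not enough.

No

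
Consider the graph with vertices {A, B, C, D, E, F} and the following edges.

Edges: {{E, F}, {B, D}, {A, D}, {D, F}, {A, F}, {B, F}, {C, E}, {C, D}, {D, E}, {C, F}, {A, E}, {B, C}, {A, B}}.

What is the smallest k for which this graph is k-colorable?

A, D, E, F form a clique, so at least 4 colors are needed.
4 colors suffice: color 1 → {D}; color 2 → {F}; color 3 → {B, E}; color 4 → {A, C}. Every edge joins two different colors.

4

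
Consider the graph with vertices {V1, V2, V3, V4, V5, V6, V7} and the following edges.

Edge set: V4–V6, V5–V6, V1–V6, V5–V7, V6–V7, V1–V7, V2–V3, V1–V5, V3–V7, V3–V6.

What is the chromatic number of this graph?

4

V1, V5, V6, V7 form a clique, so at least 4 colors are needed.
One proper 4-coloring: V1=3, V2=1, V3=3, V4=2, V5=4, V6=1, V7=2. No two adjacent vertices share a color.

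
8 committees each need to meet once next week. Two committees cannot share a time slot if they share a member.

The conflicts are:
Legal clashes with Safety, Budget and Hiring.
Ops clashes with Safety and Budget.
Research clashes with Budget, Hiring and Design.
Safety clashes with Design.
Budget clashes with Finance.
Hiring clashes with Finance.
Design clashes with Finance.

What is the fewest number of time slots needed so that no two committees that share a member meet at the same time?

3

The cycle Budget-Ops-Safety-Design-Finance-Budget has odd length 5, so it cannot be 2-colored; at least 3 time slots are needed.
3 time slots suffice: time slot 1 → {Safety, Budget, Hiring}; time slot 2 → {Legal, Ops, Research, Finance}; time slot 3 → {Design}. Every pair that conflicts lands in different time slots.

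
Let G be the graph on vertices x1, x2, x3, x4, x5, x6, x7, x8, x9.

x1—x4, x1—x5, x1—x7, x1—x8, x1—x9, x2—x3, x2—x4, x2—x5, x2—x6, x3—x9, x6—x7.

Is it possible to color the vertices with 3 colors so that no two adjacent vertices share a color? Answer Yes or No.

The chromatic number is 3. The cycle x1-x4-x2-x3-x9-x1 has odd length 5, so it cannot be 2-colored; at least 3 colors are needed.
A valid assignment using 3 colors: x1=R, x2=R, x3=G, x4=B, x5=B, x6=B, x7=G, x8=B, x9=B.
That is already a proper 3-coloring.

Yes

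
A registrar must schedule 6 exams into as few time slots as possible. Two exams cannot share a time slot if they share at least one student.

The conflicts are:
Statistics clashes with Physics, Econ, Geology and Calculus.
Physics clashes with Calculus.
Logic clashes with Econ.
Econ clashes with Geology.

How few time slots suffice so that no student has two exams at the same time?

Statistics, Econ, Geology all conflict with each other, so at least 3 time slots are needed.
3 time slots suffice: time slot 1 → {Statistics, Logic}; time slot 2 → {Physics, Econ}; time slot 3 → {Geology, Calculus}. No two conflicting exams share a time slot.

3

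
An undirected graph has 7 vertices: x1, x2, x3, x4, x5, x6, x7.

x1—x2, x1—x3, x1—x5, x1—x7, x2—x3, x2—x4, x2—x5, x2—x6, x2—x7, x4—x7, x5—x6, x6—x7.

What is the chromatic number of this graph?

3

x2, x4, x7 form a triangle, so at least 3 colors are needed.
3 colors suffice: x1=3, x2=1, x3=2, x4=3, x5=2, x6=3, x7=2. No two adjacent vertices share a color.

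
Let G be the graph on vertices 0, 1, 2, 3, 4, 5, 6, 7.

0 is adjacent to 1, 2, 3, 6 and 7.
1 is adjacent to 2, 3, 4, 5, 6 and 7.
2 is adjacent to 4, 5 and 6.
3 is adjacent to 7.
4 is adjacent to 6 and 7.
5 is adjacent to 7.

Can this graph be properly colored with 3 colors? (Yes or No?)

No

0, 1, 2, 6 form a clique, so at least 4 colors are needed.
So 3 colors are not enough.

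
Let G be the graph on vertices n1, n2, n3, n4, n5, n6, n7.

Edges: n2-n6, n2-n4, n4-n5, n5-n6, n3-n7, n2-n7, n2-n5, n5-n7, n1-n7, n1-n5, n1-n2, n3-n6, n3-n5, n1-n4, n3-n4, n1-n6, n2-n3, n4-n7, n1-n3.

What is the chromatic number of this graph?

n1, n2, n3, n4, n5, n7 form a clique, so at least 6 colors are needed.
One proper 6-coloring: n1=1, n2=2, n3=4, n4=5, n5=3, n6=5, n7=6. Each edge has distinct colors on its endpoints.

6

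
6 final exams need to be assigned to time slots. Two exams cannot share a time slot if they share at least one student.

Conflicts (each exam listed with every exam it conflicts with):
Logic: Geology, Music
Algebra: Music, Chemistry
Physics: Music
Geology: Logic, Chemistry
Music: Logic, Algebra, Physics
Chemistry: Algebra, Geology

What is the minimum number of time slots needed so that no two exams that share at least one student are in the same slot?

The cycle Chemistry-Geology-Logic-Music-Algebra-Chemistry has odd length 5, so it cannot be 2-colored; at least 3 time slots are needed.
3 time slots suffice: time slot 1 → {Geology, Music}; time slot 2 → {Logic, Algebra, Physics}; time slot 3 → {Chemistry}. Every pair that conflicts lands in different time slots.

3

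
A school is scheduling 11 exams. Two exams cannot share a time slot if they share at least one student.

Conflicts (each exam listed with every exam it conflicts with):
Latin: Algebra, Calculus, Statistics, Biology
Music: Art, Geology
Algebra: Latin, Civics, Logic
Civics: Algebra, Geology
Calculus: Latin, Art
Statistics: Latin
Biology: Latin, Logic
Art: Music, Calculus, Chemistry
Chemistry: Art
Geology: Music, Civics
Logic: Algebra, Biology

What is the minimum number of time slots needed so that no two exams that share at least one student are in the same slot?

3

The cycle Art-Calculus-Latin-Algebra-Civics-Geology-Music-Art has odd length 7, so it cannot be 2-colored; at least 3 time slots are needed.
3 time slots suffice: time slot 1 → {Latin, Civics, Art, Logic}; time slot 2 → {Music, Algebra, Calculus, Statistics, Biology, Chemistry}; time slot 3 → {Geology}. Every pair that conflicts lands in different time slots.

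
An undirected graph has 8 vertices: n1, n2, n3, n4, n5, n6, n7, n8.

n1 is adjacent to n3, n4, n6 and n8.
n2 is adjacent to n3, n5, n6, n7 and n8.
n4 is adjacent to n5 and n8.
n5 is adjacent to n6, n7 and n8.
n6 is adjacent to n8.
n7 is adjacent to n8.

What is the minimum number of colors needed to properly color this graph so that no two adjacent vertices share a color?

4

n2, n5, n7, n8 are mutually adjacent (a clique of size 4), so at least 4 colors are needed.
One proper 4-coloring: n1=2, n2=2, n3=1, n4=4, n5=3, n6=4, n7=4, n8=1. Every edge joins two different colors.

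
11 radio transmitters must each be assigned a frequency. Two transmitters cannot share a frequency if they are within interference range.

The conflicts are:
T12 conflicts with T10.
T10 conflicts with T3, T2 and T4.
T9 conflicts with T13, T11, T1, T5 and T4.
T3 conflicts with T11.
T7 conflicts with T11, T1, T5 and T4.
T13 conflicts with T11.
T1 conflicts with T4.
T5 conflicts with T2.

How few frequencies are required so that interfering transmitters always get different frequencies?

3

T7, T1, T4 are mutually in conflict, so at least 3 frequencies are needed.
3 frequencies suffice: T12=2, T10=1, T9=1, T3=3, T7=1, T13=3, T11=2, T1=3, T5=2, T2=3, T4=2. Every pair that conflicts lands in different frequencies.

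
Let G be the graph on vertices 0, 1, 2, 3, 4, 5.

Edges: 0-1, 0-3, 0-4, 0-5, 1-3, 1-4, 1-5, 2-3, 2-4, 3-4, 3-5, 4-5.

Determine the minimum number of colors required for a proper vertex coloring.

5

0, 1, 3, 4, 5 are mutually adjacent (a clique of size 5), so at least 5 colors are needed.
5 colors suffice: 0=e, 1=d, 2=c, 3=b, 4=a, 5=c. Each edge has distinct colors on its endpoints.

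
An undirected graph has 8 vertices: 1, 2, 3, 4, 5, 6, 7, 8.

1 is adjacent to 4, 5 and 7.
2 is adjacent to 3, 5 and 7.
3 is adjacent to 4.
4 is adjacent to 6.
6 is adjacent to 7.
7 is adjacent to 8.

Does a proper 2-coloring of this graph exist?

The cycle 2-7-6-4-3-2 has odd length 5, so it cannot be 2-colored; at least 3 colors are needed.
So 2 colors are not enough.

No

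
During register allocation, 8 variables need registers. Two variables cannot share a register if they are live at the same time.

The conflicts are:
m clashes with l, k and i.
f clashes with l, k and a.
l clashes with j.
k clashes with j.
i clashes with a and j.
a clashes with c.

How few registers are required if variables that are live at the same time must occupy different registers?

The cycle i-m-k-f-a-i has odd length 5, so it cannot be 2-colored; at least 3 registers are needed.
3 registers suffice: m=2, f=2, l=1, k=1, i=1, a=3, c=1, j=2. Each listed conflict is separated.

3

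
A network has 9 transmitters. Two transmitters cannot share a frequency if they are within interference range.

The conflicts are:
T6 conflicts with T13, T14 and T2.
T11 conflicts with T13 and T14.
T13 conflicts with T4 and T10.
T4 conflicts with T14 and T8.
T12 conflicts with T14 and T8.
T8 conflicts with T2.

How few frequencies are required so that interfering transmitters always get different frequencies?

The cycle T6-T2-T8-T4-T13-T6 has odd length 5, so it cannot be 2-colored; at least 3 frequencies are needed.
Using 3 frequencies: T6=2, T11=2, T13=1, T4=2, T12=2, T10=2, T14=1, T8=1, T2=3. No two conflicting transmitters share a frequency.

3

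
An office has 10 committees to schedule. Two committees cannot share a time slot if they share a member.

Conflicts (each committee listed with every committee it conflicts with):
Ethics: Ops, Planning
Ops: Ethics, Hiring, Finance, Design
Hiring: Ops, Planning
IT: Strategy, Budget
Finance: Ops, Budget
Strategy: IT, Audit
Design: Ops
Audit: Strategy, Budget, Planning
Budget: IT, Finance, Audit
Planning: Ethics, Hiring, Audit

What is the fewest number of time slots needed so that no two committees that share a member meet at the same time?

Ops and Finance conflict, so at least 2 time slots are needed.
2 time slots suffice: Ethics=2, Ops=1, Hiring=2, IT=2, Finance=2, Strategy=1, Design=2, Audit=2, Budget=1, Planning=1. Every pair that conflicts lands in different time slots.

2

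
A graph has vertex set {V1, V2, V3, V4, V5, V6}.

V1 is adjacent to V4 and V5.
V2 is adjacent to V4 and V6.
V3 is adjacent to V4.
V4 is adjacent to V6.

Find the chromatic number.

V2, V4, V6 form a triangle, so at least 3 colors are needed.
3 colors suffice: color 1 → {V4, V5}; color 2 → {V1, V3, V6}; color 3 → {V2}. No two adjacent vertices share a color.

3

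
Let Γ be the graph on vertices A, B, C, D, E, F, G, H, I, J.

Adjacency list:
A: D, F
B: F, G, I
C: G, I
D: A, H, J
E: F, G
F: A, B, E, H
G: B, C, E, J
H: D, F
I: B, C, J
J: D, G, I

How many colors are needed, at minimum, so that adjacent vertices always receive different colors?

A and F are adjacent, so at least 2 colors are needed.
One proper 2-coloring: A=2, B=2, C=2, D=1, E=2, F=1, G=1, H=2, I=1, J=2. Each edge has distinct colors on its endpoints.

2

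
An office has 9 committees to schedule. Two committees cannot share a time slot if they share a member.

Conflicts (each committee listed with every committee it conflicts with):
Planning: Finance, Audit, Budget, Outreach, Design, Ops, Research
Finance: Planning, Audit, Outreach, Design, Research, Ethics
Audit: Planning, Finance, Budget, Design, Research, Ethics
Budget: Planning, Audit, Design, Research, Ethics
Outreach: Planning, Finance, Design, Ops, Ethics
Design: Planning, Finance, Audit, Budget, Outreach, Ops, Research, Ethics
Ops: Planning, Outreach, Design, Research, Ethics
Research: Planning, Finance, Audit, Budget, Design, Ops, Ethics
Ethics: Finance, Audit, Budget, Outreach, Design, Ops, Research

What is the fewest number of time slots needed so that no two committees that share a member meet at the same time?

Audit, Budget, Design, Research, Ethics all conflict with each other, so at least 5 time slots are needed.
5 time slots suffice: time slot 1 → {Design}; time slot 2 → {Planning, Ethics}; time slot 3 → {Outreach, Research}; time slot 4 → {Audit, Ops}; time slot 5 → {Finance, Budget}. Each listed conflict is separated.

5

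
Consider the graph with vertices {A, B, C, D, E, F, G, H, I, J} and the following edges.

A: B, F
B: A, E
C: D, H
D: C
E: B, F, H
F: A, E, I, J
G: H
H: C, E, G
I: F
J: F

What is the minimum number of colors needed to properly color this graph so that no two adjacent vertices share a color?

2

C and H are adjacent, so at least 2 colors are needed.
One proper 2-coloring: A=2, B=1, C=2, D=1, E=2, F=1, G=2, H=1, I=2, J=2. Every edge joins two different colors.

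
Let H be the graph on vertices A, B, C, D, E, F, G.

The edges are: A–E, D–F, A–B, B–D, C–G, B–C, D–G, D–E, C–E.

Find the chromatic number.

2

A and B are adjacent, so at least 2 colors are needed.
One proper 2-coloring: A=red, B=blue, C=red, D=red, E=blue, F=blue, G=blue. Each edge has distinct colors on its endpoints.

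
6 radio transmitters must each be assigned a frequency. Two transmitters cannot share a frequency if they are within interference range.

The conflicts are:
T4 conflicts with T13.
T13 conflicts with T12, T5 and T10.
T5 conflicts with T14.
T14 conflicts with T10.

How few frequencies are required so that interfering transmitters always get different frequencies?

T14 and T10 conflict, so at least 2 frequencies are needed.
A valid assignment using 2 frequencies: T4=2, T13=1, T12=2, T5=2, T14=1, T10=2. Every pair that conflicts lands in different frequencies.

2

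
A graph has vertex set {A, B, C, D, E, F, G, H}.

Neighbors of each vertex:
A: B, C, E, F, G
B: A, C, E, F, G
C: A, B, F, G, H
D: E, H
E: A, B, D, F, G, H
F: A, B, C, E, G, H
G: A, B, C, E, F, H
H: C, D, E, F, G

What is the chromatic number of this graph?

5

A, B, E, F, G form a clique, so at least 5 colors are needed.
5 colors suffice: color red → {D, G}; color blue → {C, E}; color green → {F}; color yellow → {B, H}; color purple → {A}. No two adjacent vertices share a color.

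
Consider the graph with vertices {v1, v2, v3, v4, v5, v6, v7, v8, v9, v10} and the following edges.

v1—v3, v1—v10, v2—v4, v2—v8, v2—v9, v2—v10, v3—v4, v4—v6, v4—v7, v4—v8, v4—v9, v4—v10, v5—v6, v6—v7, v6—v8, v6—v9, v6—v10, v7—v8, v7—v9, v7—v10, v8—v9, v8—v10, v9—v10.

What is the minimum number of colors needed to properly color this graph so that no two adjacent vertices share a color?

6

v4, v6, v7, v8, v9, v10 form a clique, so at least 6 colors are needed.
6 colors suffice: color 1 → {v3, v5, v10}; color 2 → {v1, v4}; color 3 → {v9}; color 4 → {v8}; color 5 → {v2, v6}; color 6 → {v7}. No two adjacent vertices share a color.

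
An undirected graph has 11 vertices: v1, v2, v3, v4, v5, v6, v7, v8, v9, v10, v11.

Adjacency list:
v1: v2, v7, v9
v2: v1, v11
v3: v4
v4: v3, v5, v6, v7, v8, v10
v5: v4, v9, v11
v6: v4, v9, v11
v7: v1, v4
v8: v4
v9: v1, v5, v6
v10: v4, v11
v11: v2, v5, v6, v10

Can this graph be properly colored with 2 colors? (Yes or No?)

No

The cycle v4-v7-v1-v9-v6-v4 has odd length 5, so it cannot be 2-colored; at least 3 colors are needed.
So 2 colors are not enough.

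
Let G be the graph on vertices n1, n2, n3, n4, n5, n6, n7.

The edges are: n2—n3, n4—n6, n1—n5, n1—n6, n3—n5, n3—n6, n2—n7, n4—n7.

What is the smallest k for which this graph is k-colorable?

3

The cycle n6-n3-n2-n7-n4-n6 has odd length 5, so it cannot be 2-colored; at least 3 colors are needed.
3 colors suffice: color R → {n2, n5, n6}; color B → {n1, n3, n4}; color G → {n7}. No two adjacent vertices share a color.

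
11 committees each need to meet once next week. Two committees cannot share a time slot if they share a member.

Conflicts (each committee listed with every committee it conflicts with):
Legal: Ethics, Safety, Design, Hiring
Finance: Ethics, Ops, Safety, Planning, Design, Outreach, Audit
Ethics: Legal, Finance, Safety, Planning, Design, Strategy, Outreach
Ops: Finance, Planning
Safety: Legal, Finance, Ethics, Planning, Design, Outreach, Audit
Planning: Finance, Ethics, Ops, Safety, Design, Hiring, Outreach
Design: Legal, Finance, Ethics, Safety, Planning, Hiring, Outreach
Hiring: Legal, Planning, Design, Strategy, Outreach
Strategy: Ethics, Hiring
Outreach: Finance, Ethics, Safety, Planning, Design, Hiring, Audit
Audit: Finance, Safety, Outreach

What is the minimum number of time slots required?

6

Finance, Ethics, Safety, Planning, Design, Outreach pairwise conflict, so at least 6 time slots are needed.
6 time slots suffice: time slot 1 → {Ops, Design, Strategy, Audit}; time slot 2 → {Legal, Outreach}; time slot 3 → {Safety, Hiring}; time slot 4 → {Planning}; time slot 5 → {Ethics}; time slot 6 → {Finance}. Every pair that conflicts lands in different time slots.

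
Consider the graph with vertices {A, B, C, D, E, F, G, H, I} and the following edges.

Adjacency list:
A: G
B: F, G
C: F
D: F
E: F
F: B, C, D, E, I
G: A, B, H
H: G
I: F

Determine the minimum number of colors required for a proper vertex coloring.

2

E and F are adjacent, so at least 2 colors are needed.
2 colors suffice: A=2, B=2, C=2, D=2, E=2, F=1, G=1, H=2, I=2. Every edge joins two different colors.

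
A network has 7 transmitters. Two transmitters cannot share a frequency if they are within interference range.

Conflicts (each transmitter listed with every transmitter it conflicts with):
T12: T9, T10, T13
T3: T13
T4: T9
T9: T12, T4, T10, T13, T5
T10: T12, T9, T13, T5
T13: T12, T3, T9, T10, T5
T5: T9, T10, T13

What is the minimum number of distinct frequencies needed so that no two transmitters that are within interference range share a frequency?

4

T12, T9, T10, T13 pairwise conflict, so at least 4 frequencies are needed.
4 frequencies suffice: frequency 1 → {T3, T9}; frequency 2 → {T4, T13}; frequency 3 → {T10}; frequency 4 → {T12, T5}. Every pair that conflicts lands in different frequencies.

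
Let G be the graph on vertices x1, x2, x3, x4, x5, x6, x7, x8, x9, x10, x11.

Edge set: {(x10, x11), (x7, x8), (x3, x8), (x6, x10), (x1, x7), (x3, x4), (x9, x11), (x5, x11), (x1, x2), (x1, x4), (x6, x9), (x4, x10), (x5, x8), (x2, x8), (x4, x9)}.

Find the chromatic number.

The cycle x1-x4-x3-x8-x2-x1 has odd length 5, so it cannot be 2-colored; at least 3 colors are needed.
3 colors suffice: color red → {x4, x6, x8, x11}; color blue → {x1, x3, x5, x9, x10}; color green → {x2, x7}. Every edge joins two different colors.

3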